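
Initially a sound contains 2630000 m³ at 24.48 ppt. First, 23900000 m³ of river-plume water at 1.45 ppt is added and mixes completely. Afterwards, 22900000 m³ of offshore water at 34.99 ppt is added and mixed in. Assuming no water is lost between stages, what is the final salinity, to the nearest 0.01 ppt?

Conserving salt mass:
Initial salt = 2,630,000×24.48 = 64,382,400
After stage 1: salt = 64,382,400 + 23,900,000×1.45 = 99,037,400; volume = 26,530,000 m³; S = 3.733 ppt
After stage 2: salt = 99,037,400 + 22,900,000×34.99 = 900,308,400; volume = 49,430,000 m³
S = 900,308,400 / 49,430,000 = 18.2138 ppt

18.21 ppt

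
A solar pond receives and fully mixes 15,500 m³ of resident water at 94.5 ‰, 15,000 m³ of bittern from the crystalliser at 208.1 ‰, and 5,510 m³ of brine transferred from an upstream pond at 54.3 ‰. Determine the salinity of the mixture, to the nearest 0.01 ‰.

135.67 ‰

Weighted by volume,
salt = 15,500×94.5 + 15,000×208.1 + 5,510×54.3 = 1,464,750 + 3,121,500 + 299,193 = 4,885,443
volume = 15,500 + 15,000 + 5,510 = 36,010 m³
S = 4,885,443 / 36,010 = 135.6691 ‰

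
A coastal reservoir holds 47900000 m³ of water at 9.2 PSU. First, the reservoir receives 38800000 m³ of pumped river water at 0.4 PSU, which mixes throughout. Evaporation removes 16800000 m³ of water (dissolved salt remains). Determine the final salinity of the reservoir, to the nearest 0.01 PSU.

After mixing: salt = 47,900,000×9.2 + 38,800,000×0.4 = 456,200,000; volume = 86,700,000 m³
After evaporation: salt unchanged = 456,200,000; volume = 86,700,000 − 16,800,000 = 69,900,000 m³
S = 456,200,000 / 69,900,000 = 6.5265 PSU

6.53 PSU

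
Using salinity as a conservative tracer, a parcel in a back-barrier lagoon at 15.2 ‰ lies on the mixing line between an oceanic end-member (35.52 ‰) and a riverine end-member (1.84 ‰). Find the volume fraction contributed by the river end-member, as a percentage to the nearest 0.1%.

Let f be the freshwater fraction. Salt balance per unit volume:
f×1.84 + (1−f)×35.52 = 15.2
f = (35.52 − 15.2) / (35.52 − 1.84) = 20.32/33.68 = 0.6033

60.3%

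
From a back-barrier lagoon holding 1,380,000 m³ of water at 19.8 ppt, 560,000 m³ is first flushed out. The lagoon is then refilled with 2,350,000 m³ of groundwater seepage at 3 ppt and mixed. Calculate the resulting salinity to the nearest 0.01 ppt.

7.35 ppt

Remaining after removal: 820,000 m³ at 19.8 ppt (salt = 16,236,000)
After addition: salt = 16,236,000 + 2,350,000×3 = 23,286,000; volume = 3,170,000 m³
S = 23,286,000 / 3,170,000 = 7.3457 ppt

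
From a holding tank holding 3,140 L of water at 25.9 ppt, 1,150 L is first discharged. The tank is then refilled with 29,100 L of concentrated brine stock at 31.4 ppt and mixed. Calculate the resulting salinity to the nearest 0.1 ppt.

Remaining after removal: 1,990 L at 25.9 ppt (salt = 51,541)
After addition: salt = 51,541 + 29,100×31.4 = 965,281; volume = 31,090 L
S = 965,281 / 31,090 = 31.048 ppt

31.0 ppt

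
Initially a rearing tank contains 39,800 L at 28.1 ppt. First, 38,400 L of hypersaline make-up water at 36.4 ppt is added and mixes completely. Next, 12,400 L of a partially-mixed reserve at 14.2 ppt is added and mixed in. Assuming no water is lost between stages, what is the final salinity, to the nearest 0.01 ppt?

29.72 ppt

By conservation of dissolved salt,
Initial salt = 39,800×28.1 = 1,118,380
After stage 1: salt = 1,118,380 + 38,400×36.4 = 2,516,140; volume = 78,200 L; S = 32.176 ppt
After stage 2: salt = 2,516,140 + 12,400×14.2 = 2,692,220; volume = 90,600 L
S = 2,692,220 / 90,600 = 29.7155 ppt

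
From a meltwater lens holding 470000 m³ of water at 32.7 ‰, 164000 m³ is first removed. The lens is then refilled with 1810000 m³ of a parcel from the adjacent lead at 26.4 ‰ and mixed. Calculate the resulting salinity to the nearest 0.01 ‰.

27.31 ‰

Remaining after removal: 306,000 m³ at 32.7 ‰ (salt = 10,006,200)
After addition: salt = 10,006,200 + 1,810,000×26.4 = 57,790,200; volume = 2,116,000 m³
S = 57,790,200 / 2,116,000 = 27.3111 ‰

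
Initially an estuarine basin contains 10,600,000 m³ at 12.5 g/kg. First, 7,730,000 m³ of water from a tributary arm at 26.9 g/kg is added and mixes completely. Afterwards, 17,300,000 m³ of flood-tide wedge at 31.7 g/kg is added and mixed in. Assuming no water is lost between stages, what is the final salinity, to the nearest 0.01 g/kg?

Weighted by volume,
Initial salt = 10,600,000×12.5 = 132,500,000
After stage 1: salt = 132,500,000 + 7,730,000×26.9 = 340,437,000; volume = 18,330,000 m³; S = 18.573 g/kg
After stage 2: salt = 340,437,000 + 17,300,000×31.7 = 888,847,000; volume = 35,630,000 m³
S = 888,847,000 / 35,630,000 = 24.9466 g/kg

24.95 g/kg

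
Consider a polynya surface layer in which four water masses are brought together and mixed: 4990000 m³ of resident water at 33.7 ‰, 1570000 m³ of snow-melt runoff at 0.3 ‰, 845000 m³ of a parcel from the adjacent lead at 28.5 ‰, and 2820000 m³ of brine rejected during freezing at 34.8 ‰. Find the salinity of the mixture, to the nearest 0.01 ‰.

By conservation of dissolved salt,
salt = 4,990,000×33.7 + 1,570,000×0.3 + 845,000×28.5 + 2,820,000×34.8 = 168,163,000 + 471,000 + 24,082,500 + 98,136,000 = 290,852,500
volume = 4,990,000 + 1,570,000 + 845,000 + 2,820,000 = 10,225,000 m³
S = 290,852,500 / 10,225,000 = 28.4452 ‰

28.45 ‰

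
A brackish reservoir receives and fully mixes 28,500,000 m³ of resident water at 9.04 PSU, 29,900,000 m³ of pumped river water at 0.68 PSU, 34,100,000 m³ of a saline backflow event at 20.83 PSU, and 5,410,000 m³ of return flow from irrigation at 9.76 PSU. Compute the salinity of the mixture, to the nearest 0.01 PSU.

Weighted by volume,
salt = 28,500,000×9.04 + 29,900,000×0.68 + 34,100,000×20.83 + 5,410,000×9.76 = 257,640,000 + 20,332,000 + 710,303,000 + 52,801,600 = 1,041,076,600
volume = 28,500,000 + 29,900,000 + 34,100,000 + 5,410,000 = 97,910,000 m³
S = 1,041,076,600 / 97,910,000 = 10.633 PSU

10.63 PSU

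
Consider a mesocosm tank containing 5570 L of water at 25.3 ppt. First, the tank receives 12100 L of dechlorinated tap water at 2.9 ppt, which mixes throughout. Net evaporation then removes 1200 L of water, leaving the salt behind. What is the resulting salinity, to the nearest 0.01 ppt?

10.69 ppt

After mixing: salt = 5,570×25.3 + 12,100×2.9 = 176,011; volume = 17,670 L
After evaporation: salt unchanged = 176,011; volume = 17,670 − 1,200 = 16,470 L
S = 176,011 / 16,470 = 10.6868 ppt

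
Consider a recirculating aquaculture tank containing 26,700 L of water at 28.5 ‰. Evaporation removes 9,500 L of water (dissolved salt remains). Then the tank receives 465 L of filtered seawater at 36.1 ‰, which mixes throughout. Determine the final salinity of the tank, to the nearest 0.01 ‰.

44.03 ‰

After evaporation: salt = 26,700×28.5 = 760,950; volume = 26,700 − 9,500 = 17,200 L
After mixing: salt = 760,950 + 465×36.1 = 777,736.5; volume = 17,200 + 465 = 17,665 L
S = 777,736.5 / 17,665 = 44.027 ‰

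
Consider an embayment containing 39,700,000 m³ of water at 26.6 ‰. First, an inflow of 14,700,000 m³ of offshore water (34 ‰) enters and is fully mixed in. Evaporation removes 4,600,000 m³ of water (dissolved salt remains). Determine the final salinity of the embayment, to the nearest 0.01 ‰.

31.24 ‰

After mixing: salt = 39,700,000×26.6 + 14,700,000×34 = 1,555,820,000; volume = 54,400,000 m³
After evaporation: salt unchanged = 1,555,820,000; volume = 54,400,000 − 4,600,000 = 49,800,000 m³
S = 1,555,820,000 / 49,800,000 = 31.2414 ‰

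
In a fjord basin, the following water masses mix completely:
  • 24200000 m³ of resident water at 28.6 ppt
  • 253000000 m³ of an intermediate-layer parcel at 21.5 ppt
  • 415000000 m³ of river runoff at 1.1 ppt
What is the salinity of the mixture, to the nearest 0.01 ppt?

9.52 ppt

Weighted by volume,
salt = 24,200,000×28.6 + 253,000,000×21.5 + 415,000,000×1.1 = 692,120,000 + 5,439,500,000 + 456,500,000 = 6,588,120,000
volume = 24,200,000 + 253,000,000 + 415,000,000 = 692,200,000 m³
S = 6,588,120,000 / 692,200,000 = 9.5177 ppt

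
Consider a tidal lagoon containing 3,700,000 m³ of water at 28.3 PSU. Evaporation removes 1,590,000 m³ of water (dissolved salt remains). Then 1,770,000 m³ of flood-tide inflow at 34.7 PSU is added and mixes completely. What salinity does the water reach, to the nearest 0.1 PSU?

After evaporation: salt = 3,700,000×28.3 = 104,710,000; volume = 3,700,000 − 1,590,000 = 2,110,000 m³
After mixing: salt = 104,710,000 + 1,770,000×34.7 = 166,129,000; volume = 2,110,000 + 1,770,000 = 3,880,000 m³
S = 166,129,000 / 3,880,000 = 42.8168 PSU

42.8 PSU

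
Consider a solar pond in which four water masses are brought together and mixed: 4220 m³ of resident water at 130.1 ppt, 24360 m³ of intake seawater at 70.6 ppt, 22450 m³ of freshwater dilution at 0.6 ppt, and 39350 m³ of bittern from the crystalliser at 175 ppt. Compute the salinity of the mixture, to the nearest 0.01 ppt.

101.44 ppt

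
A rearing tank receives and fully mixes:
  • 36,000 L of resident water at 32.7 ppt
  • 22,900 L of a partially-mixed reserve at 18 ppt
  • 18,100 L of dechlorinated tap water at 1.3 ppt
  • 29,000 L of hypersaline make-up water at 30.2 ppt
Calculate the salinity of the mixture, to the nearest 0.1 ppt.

Total salt / total volume:
salt = 36,000×32.7 + 22,900×18 + 18,100×1.3 + 29,000×30.2 = 1,177,200 + 412,200 + 23,530 + 875,800 = 2,488,730
volume = 36,000 + 22,900 + 18,100 + 29,000 = 106,000 L
S = 2,488,730 / 106,000 = 23.479 ppt

23.5 ppt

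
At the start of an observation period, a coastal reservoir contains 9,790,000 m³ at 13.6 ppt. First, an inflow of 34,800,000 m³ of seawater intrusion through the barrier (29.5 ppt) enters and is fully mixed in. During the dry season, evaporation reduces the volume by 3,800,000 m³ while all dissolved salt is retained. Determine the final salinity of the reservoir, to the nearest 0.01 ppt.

28.43 ppt

After mixing: salt = 9,790,000×13.6 + 34,800,000×29.5 = 1,159,744,000; volume = 44,590,000 m³
After evaporation: salt unchanged = 1,159,744,000; volume = 44,590,000 − 3,800,000 = 40,790,000 m³
S = 1,159,744,000 / 40,790,000 = 28.4321 ppt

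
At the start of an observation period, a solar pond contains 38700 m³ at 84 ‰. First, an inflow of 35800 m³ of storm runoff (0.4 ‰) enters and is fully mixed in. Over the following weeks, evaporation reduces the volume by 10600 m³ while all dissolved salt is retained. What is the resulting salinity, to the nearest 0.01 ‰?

After mixing: salt = 38,700×84 + 35,800×0.4 = 3,265,120; volume = 74,500 m³
After evaporation: salt unchanged = 3,265,120; volume = 74,500 − 10,600 = 63,900 m³
S = 3,265,120 / 63,900 = 51.0973 ‰

51.10 ‰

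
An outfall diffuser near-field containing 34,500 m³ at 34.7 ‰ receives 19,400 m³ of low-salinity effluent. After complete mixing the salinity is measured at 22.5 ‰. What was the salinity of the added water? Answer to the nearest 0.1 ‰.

0.8 ‰

Salt balance: 34,500×34.7 + 19,400×S = 53,900×22.5
1,197,150 + 19,400·S = 1,212,750
S = (1,212,750 − 1,197,150) / 19,400 = 0.8041 ‰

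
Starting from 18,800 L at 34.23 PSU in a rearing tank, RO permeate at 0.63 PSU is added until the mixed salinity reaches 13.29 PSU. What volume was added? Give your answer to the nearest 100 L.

31100 L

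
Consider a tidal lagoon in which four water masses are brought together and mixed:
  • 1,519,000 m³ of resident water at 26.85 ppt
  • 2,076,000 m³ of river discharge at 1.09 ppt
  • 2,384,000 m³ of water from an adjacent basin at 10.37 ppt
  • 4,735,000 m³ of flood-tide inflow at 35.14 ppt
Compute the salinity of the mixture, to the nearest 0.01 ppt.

Total salt / total volume:
salt = 1,519,000×26.85 + 2,076,000×1.09 + 2,384,000×10.37 + 4,735,000×35.14 = 40,785,150 + 2,262,840 + 24,722,080 + 166,387,900 = 234,157,970
volume = 1,519,000 + 2,076,000 + 2,384,000 + 4,735,000 = 10,714,000 m³
S = 234,157,970 / 10,714,000 = 21.8553 ppt

21.86 ppt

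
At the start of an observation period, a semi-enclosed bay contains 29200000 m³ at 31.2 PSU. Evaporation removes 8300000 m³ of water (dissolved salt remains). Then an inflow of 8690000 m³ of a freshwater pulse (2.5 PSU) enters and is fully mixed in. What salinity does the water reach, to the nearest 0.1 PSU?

31.5 PSU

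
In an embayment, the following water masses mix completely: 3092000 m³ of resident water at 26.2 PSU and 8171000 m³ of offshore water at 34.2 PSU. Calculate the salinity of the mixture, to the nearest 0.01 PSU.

Total salt / total volume:
salt = 3,092,000×26.2 + 8,171,000×34.2 = 81,010,400 + 279,448,200 = 360,458,600
volume = 3,092,000 + 8,171,000 = 11,263,000 m³
S = 360,458,600 / 11,263,000 = 32.0038 PSU

32.00 PSU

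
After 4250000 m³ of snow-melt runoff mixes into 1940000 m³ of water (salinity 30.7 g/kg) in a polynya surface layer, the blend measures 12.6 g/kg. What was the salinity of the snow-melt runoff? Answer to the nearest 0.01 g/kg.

Salt balance: 1,940,000×30.7 + 4,250,000×S = 6,190,000×12.6
59,558,000 + 4,250,000·S = 77,994,000
S = (77,994,000 − 59,558,000) / 4,250,000 = 4.3379 g/kg

4.34 g/kg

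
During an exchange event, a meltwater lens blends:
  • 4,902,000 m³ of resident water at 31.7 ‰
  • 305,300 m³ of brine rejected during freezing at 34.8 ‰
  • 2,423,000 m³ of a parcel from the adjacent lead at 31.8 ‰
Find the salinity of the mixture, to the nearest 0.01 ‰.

Weighted by volume,
salt = 4,902,000×31.7 + 305,300×34.8 + 2,423,000×31.8 = 155,393,400 + 10,624,440 + 77,051,400 = 243,069,240
volume = 4,902,000 + 305,300 + 2,423,000 = 7,630,300 m³
S = 243,069,240 / 7,630,300 = 31.8558 ‰

31.86 ‰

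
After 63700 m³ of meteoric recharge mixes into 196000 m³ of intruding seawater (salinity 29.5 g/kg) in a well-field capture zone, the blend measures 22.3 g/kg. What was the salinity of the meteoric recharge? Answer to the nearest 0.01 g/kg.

0.15 g/kg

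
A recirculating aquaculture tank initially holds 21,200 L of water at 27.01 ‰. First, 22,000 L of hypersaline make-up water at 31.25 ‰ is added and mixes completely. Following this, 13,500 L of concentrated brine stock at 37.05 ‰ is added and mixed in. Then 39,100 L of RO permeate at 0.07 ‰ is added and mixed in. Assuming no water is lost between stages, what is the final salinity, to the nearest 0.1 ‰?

18.4 ‰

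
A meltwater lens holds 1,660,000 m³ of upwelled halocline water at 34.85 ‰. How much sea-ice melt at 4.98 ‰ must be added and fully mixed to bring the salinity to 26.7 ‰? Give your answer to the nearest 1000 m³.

Salt balance: 1,660,000×34.85 + V×4.98 = (1,660,000+V)×26.7
57,851,000 + 4.98V = 44,322,000 + 26.7V
13,529,000 = 21.72V
V = 622,882.14 m³

623000 m³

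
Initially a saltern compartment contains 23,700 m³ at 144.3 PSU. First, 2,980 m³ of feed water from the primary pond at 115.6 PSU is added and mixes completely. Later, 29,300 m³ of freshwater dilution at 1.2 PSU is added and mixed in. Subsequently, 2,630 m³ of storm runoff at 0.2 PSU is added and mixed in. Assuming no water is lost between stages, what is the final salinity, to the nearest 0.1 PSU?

64.8 PSU

Conserving salt mass:
Initial salt = 23,700×144.3 = 3,419,910
After stage 1: salt = 3,419,910 + 2,980×115.6 = 3,764,398; volume = 26,680 m³; S = 141.094 PSU
After stage 2: salt = 3,764,398 + 29,300×1.2 = 3,799,558; volume = 55,980 m³; S = 67.873 PSU
After stage 3: salt = 3,799,558 + 2,630×0.2 = 3,800,084; volume = 58,610 m³
S = 3,800,084 / 58,610 = 64.8368 PSU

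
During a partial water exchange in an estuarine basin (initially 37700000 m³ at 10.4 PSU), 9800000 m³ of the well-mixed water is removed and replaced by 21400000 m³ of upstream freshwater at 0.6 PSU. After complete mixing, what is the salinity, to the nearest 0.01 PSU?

6.15 PSU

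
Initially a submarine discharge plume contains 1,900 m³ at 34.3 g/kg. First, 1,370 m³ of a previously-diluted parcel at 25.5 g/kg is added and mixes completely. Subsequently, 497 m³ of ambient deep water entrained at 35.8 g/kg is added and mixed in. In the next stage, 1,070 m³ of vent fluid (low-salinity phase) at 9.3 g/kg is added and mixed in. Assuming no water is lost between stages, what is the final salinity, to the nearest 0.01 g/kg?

Total salt / total volume:
Initial salt = 1,900×34.3 = 65,170
After stage 1: salt = 65,170 + 1,370×25.5 = 100,105; volume = 3,270 m³; S = 30.613 g/kg
After stage 2: salt = 100,105 + 497×35.8 = 117,897.6; volume = 3,767 m³; S = 31.297 g/kg
After stage 3: salt = 117,897.6 + 1,070×9.3 = 127,848.6; volume = 4,837 m³
S = 127,848.6 / 4,837 = 26.4314 g/kg

26.43 g/kg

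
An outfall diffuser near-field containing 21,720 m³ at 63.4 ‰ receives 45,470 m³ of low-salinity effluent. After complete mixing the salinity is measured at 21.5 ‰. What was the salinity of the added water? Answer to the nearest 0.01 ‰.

1.49 ‰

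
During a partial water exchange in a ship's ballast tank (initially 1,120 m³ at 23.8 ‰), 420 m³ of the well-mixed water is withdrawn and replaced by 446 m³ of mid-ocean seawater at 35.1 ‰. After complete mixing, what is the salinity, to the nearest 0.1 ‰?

Remaining after removal: 700 m³ at 23.8 ‰ (salt = 16,660)
After addition: salt = 16,660 + 446×35.1 = 32,314.6; volume = 1,146 m³
S = 32,314.6 / 1,146 = 28.1977 ‰

28.2 ‰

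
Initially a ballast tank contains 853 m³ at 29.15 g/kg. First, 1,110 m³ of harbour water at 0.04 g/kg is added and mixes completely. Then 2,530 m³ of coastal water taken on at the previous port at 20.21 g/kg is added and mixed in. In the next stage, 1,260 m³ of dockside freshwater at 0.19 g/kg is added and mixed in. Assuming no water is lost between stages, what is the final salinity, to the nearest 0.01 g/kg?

13.26 g/kg

Total salt / total volume:
Initial salt = 853×29.15 = 24,864.95
After stage 1: salt = 24,864.95 + 1,110×0.04 = 24,909.35; volume = 1,963 m³; S = 12.689 g/kg
After stage 2: salt = 24,909.35 + 2,530×20.21 = 76,040.65; volume = 4,493 m³; S = 16.924 g/kg
After stage 3: salt = 76,040.65 + 1,260×0.19 = 76,280.05; volume = 5,753 m³
S = 76,280.05 / 5,753 = 13.2592 g/kg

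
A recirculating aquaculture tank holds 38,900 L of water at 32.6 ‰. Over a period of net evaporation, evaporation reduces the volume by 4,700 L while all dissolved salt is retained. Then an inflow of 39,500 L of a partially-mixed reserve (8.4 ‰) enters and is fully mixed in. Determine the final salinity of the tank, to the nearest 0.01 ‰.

21.71 ‰

After evaporation: salt = 38,900×32.6 = 1,268,140; volume = 38,900 − 4,700 = 34,200 L
After mixing: salt = 1,268,140 + 39,500×8.4 = 1,599,940; volume = 34,200 + 39,500 = 73,700 L
S = 1,599,940 / 73,700 = 21.7088 ‰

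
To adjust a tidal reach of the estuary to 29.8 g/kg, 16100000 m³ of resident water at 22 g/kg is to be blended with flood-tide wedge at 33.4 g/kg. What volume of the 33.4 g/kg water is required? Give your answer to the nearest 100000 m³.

34900000 m³

Salt balance: 16,100,000×22 + V×33.4 = (16,100,000+V)×29.8
354,200,000 + 33.4V = 479,780,000 + 29.8V
125,580,000 = 3.6V
V = 34,883,333.33 m³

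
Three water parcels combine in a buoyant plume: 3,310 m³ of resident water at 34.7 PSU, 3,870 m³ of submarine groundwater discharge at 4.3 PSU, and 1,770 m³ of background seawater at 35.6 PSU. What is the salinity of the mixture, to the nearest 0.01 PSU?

21.73 PSU

By conservation of dissolved salt,
salt = 3,310×34.7 + 3,870×4.3 + 1,770×35.6 = 114,857 + 16,641 + 63,012 = 194,510
volume = 3,310 + 3,870 + 1,770 = 8,950 m³
S = 194,510 / 8,950 = 21.733 PSU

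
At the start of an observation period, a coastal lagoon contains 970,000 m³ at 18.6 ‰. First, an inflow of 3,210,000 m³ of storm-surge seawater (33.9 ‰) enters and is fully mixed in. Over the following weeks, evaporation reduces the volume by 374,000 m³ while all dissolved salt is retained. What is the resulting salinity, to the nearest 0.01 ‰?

After mixing: salt = 970,000×18.6 + 3,210,000×33.9 = 126,861,000; volume = 4,180,000 m³
After evaporation: salt unchanged = 126,861,000; volume = 4,180,000 − 374,000 = 3,806,000 m³
S = 126,861,000 / 3,806,000 = 33.3318 ‰

33.33 ‰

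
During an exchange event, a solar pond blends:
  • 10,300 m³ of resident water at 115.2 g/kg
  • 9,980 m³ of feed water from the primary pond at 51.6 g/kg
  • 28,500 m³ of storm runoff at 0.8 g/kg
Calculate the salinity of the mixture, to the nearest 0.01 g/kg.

By conservation of dissolved salt,
salt = 10,300×115.2 + 9,980×51.6 + 28,500×0.8 = 1,186,560 + 514,968 + 22,800 = 1,724,328
volume = 10,300 + 9,980 + 28,500 = 48,780 m³
S = 1,724,328 / 48,780 = 35.3491 g/kg

35.35 g/kg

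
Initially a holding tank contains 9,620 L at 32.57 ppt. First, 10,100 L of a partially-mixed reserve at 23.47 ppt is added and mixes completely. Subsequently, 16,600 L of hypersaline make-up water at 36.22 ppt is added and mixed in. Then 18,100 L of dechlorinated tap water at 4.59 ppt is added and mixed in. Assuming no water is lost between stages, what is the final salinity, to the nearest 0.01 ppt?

22.69 ppt

Total salt / total volume:
Initial salt = 9,620×32.57 = 313,323.4
After stage 1: salt = 313,323.4 + 10,100×23.47 = 550,370.4; volume = 19,720 L; S = 27.909 ppt
After stage 2: salt = 550,370.4 + 16,600×36.22 = 1,151,622.4; volume = 36,320 L; S = 31.708 ppt
After stage 3: salt = 1,151,622.4 + 18,100×4.59 = 1,234,701.4; volume = 54,420 L
S = 1,234,701.4 / 54,420 = 22.6884 ppt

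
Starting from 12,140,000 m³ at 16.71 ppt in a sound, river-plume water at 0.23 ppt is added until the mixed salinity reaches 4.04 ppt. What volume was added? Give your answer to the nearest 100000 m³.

40400000 m³

Salt balance: 12,140,000×16.71 + V×0.23 = (12,140,000+V)×4.04
202,859,400 + 0.23V = 49,045,600 + 4.04V
153,813,800 = 3.81V
V = 40,371,076.12 m³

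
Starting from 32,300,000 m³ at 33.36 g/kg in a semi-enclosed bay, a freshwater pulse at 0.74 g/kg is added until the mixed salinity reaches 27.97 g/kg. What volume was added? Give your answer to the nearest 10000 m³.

6390000 m³

Salt balance: 32,300,000×33.36 + V×0.74 = (32,300,000+V)×27.97
1,077,528,000 + 0.74V = 903,431,000 + 27.97V
174,097,000 = 27.23V
V = 6,393,573.26 m³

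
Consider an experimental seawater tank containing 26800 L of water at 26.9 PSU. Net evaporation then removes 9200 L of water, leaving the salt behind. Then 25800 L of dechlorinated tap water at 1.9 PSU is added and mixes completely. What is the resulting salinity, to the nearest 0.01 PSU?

17.74 PSU

After evaporation: salt = 26,800×26.9 = 720,920; volume = 26,800 − 9,200 = 17,600 L
After mixing: salt = 720,920 + 25,800×1.9 = 769,940; volume = 17,600 + 25,800 = 43,400 L
S = 769,940 / 43,400 = 17.7406 PSU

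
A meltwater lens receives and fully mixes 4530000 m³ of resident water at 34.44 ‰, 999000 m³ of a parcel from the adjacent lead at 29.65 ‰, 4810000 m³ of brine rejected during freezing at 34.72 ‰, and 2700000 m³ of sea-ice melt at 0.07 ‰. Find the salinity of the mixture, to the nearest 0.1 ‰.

27.1 ‰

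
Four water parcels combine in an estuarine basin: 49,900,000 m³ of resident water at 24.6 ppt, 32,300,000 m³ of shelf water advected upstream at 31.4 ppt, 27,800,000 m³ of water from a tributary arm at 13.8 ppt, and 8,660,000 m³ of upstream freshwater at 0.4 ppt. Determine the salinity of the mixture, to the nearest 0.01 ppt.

Weighted by volume,
salt = 49,900,000×24.6 + 32,300,000×31.4 + 27,800,000×13.8 + 8,660,000×0.4 = 1,227,540,000 + 1,014,220,000 + 383,640,000 + 3,464,000 = 2,628,864,000
volume = 49,900,000 + 32,300,000 + 27,800,000 + 8,660,000 = 118,660,000 m³
S = 2,628,864,000 / 118,660,000 = 22.1546 ppt

22.15 ppt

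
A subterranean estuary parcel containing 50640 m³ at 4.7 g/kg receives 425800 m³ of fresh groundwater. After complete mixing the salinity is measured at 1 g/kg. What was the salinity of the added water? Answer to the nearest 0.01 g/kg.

0.56 g/kg

Salt balance: 50,640×4.7 + 425,800×S = 476,440×1
238,008 + 425,800·S = 476,440
S = (476,440 − 238,008) / 425,800 = 0.56 g/kg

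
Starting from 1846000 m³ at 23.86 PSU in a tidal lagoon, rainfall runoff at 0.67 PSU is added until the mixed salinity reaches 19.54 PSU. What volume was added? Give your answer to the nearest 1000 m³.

Salt balance: 1,846,000×23.86 + V×0.67 = (1,846,000+V)×19.54
44,045,560 + 0.67V = 36,070,840 + 19.54V
7,974,720 = 18.87V
V = 422,613.67 m³

423000 m³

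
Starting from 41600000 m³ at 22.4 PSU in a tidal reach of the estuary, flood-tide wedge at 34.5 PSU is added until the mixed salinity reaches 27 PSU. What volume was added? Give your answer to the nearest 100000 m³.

Salt balance: 41,600,000×22.4 + V×34.5 = (41,600,000+V)×27
931,840,000 + 34.5V = 1,123,200,000 + 27V
191,360,000 = 7.5V
V = 25,514,666.67 m³

25500000 m³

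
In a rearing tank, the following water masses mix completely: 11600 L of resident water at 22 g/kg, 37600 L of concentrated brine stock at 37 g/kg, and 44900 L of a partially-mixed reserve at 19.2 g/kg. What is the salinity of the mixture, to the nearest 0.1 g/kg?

26.7 g/kg

Salt balance:
salt = 11,600×22 + 37,600×37 + 44,900×19.2 = 255,200 + 1,391,200 + 862,080 = 2,508,480
volume = 11,600 + 37,600 + 44,900 = 94,100 L
S = 2,508,480 / 94,100 = 26.658 g/kg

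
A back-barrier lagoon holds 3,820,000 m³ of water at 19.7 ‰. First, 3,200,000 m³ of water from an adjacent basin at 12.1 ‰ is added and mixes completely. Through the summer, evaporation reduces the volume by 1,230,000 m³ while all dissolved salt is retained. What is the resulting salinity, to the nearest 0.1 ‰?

19.7 ‰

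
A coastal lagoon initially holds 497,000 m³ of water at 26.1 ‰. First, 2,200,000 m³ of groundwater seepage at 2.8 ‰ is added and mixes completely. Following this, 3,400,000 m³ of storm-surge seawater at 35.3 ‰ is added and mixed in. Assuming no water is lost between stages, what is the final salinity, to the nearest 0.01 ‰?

Conserving salt mass:
Initial salt = 497,000×26.1 = 12,971,700
After stage 1: salt = 12,971,700 + 2,200,000×2.8 = 19,131,700; volume = 2,697,000 m³; S = 7.094 ‰
After stage 2: salt = 19,131,700 + 3,400,000×35.3 = 139,151,700; volume = 6,097,000 m³
S = 139,151,700 / 6,097,000 = 22.823 ‰

22.82 ‰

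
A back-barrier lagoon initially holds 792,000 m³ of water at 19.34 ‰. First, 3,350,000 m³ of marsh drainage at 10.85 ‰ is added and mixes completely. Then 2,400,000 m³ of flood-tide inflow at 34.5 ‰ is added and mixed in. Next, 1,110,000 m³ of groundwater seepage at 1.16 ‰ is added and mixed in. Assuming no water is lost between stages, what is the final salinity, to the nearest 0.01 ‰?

17.74 ‰

Conserving salt mass:
Initial salt = 792,000×19.34 = 15,317,280
After stage 1: salt = 15,317,280 + 3,350,000×10.85 = 51,664,780; volume = 4,142,000 m³; S = 12.473 ‰
After stage 2: salt = 51,664,780 + 2,400,000×34.5 = 134,464,780; volume = 6,542,000 m³; S = 20.554 ‰
After stage 3: salt = 134,464,780 + 1,110,000×1.16 = 135,752,380; volume = 7,652,000 m³
S = 135,752,380 / 7,652,000 = 17.7408 ‰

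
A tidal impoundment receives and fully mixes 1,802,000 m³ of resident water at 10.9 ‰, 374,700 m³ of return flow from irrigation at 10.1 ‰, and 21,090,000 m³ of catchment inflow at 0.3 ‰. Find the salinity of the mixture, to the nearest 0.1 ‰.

1.3 ‰

Salt balance:
salt = 1,802,000×10.9 + 374,700×10.1 + 21,090,000×0.3 = 19,641,800 + 3,784,470 + 6,327,000 = 29,753,270
volume = 1,802,000 + 374,700 + 21,090,000 = 23,266,700 m³
S = 29,753,270 / 23,266,700 = 1.279 ‰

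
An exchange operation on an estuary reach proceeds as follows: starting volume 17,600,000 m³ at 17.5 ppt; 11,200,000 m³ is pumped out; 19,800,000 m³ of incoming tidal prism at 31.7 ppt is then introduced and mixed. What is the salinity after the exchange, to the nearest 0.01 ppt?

Remaining after removal: 6,400,000 m³ at 17.5 ppt (salt = 112,000,000)
After addition: salt = 112,000,000 + 19,800,000×31.7 = 739,660,000; volume = 26,200,000 m³
S = 739,660,000 / 26,200,000 = 28.2313 ppt

28.23 ppt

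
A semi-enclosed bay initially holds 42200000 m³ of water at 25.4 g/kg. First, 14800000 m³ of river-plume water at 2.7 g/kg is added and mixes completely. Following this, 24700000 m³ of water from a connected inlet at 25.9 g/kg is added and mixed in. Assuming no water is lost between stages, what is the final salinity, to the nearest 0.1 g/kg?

Salt balance:
Initial salt = 42,200,000×25.4 = 1,071,880,000
After stage 1: salt = 1,071,880,000 + 14,800,000×2.7 = 1,111,840,000; volume = 57,000,000 m³; S = 19.506 g/kg
After stage 2: salt = 1,111,840,000 + 24,700,000×25.9 = 1,751,570,000; volume = 81,700,000 m³
S = 1,751,570,000 / 81,700,000 = 21.439 g/kg

21.4 g/kg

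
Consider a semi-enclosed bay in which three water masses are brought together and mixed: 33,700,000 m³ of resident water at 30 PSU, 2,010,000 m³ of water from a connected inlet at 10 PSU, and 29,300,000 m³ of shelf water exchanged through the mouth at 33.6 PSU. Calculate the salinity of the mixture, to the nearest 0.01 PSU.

Mass of salt is conserved:
salt = 33,700,000×30 + 2,010,000×10 + 29,300,000×33.6 = 1,011,000,000 + 20,100,000 + 984,480,000 = 2,015,580,000
volume = 33,700,000 + 2,010,000 + 29,300,000 = 65,010,000 m³
S = 2,015,580,000 / 65,010,000 = 31.0042 PSU

31.00 PSU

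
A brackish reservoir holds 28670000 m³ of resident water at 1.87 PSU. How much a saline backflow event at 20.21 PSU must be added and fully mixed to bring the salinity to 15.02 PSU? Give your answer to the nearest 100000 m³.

72600000 m³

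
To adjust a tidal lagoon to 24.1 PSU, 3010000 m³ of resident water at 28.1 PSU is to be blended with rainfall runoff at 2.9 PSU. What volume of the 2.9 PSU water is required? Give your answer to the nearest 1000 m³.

568000 m³

Salt balance: 3,010,000×28.1 + V×2.9 = (3,010,000+V)×24.1
84,581,000 + 2.9V = 72,541,000 + 24.1V
12,040,000 = 21.2V
V = 567,924.53 m³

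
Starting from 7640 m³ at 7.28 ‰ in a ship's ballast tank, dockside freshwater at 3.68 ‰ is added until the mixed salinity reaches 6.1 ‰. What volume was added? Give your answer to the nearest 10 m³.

3730 m³

Salt balance: 7,640×7.28 + V×3.68 = (7,640+V)×6.1
55,619.2 + 3.68V = 46,604 + 6.1V
9,015.2 = 2.42V
V = 3,725.29 m³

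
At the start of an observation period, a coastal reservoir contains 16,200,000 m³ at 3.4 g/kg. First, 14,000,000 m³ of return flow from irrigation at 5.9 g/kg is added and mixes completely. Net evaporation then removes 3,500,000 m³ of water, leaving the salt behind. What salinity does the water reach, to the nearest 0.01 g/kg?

After mixing: salt = 16,200,000×3.4 + 14,000,000×5.9 = 137,680,000; volume = 30,200,000 m³
After evaporation: salt unchanged = 137,680,000; volume = 30,200,000 − 3,500,000 = 26,700,000 m³
S = 137,680,000 / 26,700,000 = 5.1566 g/kg

5.16 g/kg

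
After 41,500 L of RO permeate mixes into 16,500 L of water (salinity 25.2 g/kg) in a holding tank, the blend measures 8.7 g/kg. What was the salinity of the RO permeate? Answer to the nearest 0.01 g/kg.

Salt balance: 16,500×25.2 + 41,500×S = 58,000×8.7
415,800 + 41,500·S = 504,600
S = (504,600 − 415,800) / 41,500 = 2.1398 g/kg

2.14 g/kg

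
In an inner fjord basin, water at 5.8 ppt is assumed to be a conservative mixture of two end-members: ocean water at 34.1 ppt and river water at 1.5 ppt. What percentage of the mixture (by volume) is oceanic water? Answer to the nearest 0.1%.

13.2%

Let g be the oceanic fraction. Salt balance per unit volume:
g×34.1 + (1−g)×1.5 = 5.8
g = (5.8 − 1.5) / (34.1 − 1.5) = 4.3/32.6 = 0.1319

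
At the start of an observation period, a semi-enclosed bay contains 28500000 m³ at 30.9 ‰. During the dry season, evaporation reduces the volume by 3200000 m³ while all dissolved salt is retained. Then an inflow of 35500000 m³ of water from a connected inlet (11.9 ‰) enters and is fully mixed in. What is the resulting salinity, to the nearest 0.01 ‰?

After evaporation: salt = 28,500,000×30.9 = 880,650,000; volume = 28,500,000 − 3,200,000 = 25,300,000 m³
After mixing: salt = 880,650,000 + 35,500,000×11.9 = 1,303,100,000; volume = 25,300,000 + 35,500,000 = 60,800,000 m³
S = 1,303,100,000 / 60,800,000 = 21.4326 ‰

21.43 ‰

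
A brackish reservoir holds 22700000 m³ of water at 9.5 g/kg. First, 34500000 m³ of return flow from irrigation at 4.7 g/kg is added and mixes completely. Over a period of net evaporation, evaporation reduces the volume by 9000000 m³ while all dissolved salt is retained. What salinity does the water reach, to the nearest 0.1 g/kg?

7.8 g/kg

After mixing: salt = 22,700,000×9.5 + 34,500,000×4.7 = 377,800,000; volume = 57,200,000 m³
After evaporation: salt unchanged = 377,800,000; volume = 57,200,000 − 9,000,000 = 48,200,000 m³
S = 377,800,000 / 48,200,000 = 7.8382 g/kg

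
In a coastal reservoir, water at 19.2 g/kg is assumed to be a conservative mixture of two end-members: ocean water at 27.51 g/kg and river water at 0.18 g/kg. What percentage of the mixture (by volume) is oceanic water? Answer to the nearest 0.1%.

69.6%

Let g be the oceanic fraction. Salt balance per unit volume:
g×27.51 + (1−g)×0.18 = 19.2
g = (19.2 − 0.18) / (27.51 − 0.18) = 19.02/27.33 = 0.6959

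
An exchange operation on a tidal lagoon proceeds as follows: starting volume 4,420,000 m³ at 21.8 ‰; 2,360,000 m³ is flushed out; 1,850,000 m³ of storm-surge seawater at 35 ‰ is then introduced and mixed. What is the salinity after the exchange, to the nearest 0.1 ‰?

28.0 ‰

Remaining after removal: 2,060,000 m³ at 21.8 ‰ (salt = 44,908,000)
After addition: salt = 44,908,000 + 1,850,000×35 = 109,658,000; volume = 3,910,000 m³
S = 109,658,000 / 3,910,000 = 28.0455 ‰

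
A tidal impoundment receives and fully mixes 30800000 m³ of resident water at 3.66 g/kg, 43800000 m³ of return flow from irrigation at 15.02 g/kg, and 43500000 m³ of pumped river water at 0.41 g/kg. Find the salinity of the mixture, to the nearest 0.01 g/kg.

By conservation of dissolved salt,
salt = 30,800,000×3.66 + 43,800,000×15.02 + 43,500,000×0.41 = 112,728,000 + 657,876,000 + 17,835,000 = 788,439,000
volume = 30,800,000 + 43,800,000 + 43,500,000 = 118,100,000 m³
S = 788,439,000 / 118,100,000 = 6.676 g/kg

6.68 g/kg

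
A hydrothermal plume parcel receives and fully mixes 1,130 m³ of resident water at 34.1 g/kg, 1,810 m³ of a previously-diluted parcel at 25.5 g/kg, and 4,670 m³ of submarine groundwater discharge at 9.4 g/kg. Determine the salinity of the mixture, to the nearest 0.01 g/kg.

16.90 g/kg

Total salt / total volume:
salt = 1,130×34.1 + 1,810×25.5 + 4,670×9.4 = 38,533 + 46,155 + 43,898 = 128,586
volume = 1,130 + 1,810 + 4,670 = 7,610 m³
S = 128,586 / 7,610 = 16.897 g/kg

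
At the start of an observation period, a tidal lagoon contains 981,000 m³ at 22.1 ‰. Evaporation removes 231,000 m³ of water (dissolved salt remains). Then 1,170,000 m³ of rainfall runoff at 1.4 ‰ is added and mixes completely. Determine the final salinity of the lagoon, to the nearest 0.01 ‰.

After evaporation: salt = 981,000×22.1 = 21,680,100; volume = 981,000 − 231,000 = 750,000 m³
After mixing: salt = 21,680,100 + 1,170,000×1.4 = 23,318,100; volume = 750,000 + 1,170,000 = 1,920,000 m³
S = 23,318,100 / 1,920,000 = 12.1448 ‰

12.14 ‰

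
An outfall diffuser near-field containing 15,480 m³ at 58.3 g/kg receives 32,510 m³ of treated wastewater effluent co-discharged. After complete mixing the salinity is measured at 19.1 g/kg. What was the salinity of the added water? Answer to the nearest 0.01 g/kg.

Salt balance: 15,480×58.3 + 32,510×S = 47,990×19.1
902,484 + 32,510·S = 916,609
S = (916,609 − 902,484) / 32,510 = 0.4345 g/kg

0.43 g/kg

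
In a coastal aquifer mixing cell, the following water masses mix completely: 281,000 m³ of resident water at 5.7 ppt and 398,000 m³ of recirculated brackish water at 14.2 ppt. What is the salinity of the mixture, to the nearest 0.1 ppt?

Mass of salt is conserved:
salt = 281,000×5.7 + 398,000×14.2 = 1,601,700 + 5,651,600 = 7,253,300
volume = 281,000 + 398,000 = 679,000 m³
S = 7,253,300 / 679,000 = 10.682 ppt

10.7 ppt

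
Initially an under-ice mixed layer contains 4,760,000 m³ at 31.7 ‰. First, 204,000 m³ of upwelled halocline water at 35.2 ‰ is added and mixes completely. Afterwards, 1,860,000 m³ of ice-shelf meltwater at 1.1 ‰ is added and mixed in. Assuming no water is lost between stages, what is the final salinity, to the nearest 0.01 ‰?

23.46 ‰

Total salt / total volume:
Initial salt = 4,760,000×31.7 = 150,892,000
After stage 1: salt = 150,892,000 + 204,000×35.2 = 158,072,800; volume = 4,964,000 m³; S = 31.844 ‰
After stage 2: salt = 158,072,800 + 1,860,000×1.1 = 160,118,800; volume = 6,824,000 m³
S = 160,118,800 / 6,824,000 = 23.4641 ‰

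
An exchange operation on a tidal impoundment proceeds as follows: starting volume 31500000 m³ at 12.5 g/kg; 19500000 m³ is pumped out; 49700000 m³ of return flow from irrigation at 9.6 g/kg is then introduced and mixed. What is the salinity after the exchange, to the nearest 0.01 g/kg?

10.16 g/kg

Remaining after removal: 12,000,000 m³ at 12.5 g/kg (salt = 150,000,000)
After addition: salt = 150,000,000 + 49,700,000×9.6 = 627,120,000; volume = 61,700,000 m³
S = 627,120,000 / 61,700,000 = 10.164 g/kg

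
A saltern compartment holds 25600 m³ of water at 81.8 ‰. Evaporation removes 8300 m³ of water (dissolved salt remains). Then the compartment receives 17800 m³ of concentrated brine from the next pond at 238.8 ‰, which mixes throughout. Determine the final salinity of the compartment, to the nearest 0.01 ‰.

After evaporation: salt = 25,600×81.8 = 2,094,080; volume = 25,600 − 8,300 = 17,300 m³
After mixing: salt = 2,094,080 + 17,800×238.8 = 6,344,720; volume = 17,300 + 17,800 = 35,100 m³
S = 6,344,720 / 35,100 = 180.7613 ‰

180.76 ‰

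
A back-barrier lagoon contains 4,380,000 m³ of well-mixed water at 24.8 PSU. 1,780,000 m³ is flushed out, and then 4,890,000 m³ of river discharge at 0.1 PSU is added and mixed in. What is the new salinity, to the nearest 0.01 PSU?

8.67 PSU

Remaining after removal: 2,600,000 m³ at 24.8 PSU (salt = 64,480,000)
After addition: salt = 64,480,000 + 4,890,000×0.1 = 64,969,000; volume = 7,490,000 m³
S = 64,969,000 / 7,490,000 = 8.6741 PSU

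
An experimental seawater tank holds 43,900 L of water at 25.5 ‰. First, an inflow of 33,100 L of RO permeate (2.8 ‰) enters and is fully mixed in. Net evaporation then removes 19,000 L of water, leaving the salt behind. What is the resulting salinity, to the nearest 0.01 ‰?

After mixing: salt = 43,900×25.5 + 33,100×2.8 = 1,212,130; volume = 77,000 L
After evaporation: salt unchanged = 1,212,130; volume = 77,000 − 19,000 = 58,000 L
S = 1,212,130 / 58,000 = 20.8988 ‰

20.90 ‰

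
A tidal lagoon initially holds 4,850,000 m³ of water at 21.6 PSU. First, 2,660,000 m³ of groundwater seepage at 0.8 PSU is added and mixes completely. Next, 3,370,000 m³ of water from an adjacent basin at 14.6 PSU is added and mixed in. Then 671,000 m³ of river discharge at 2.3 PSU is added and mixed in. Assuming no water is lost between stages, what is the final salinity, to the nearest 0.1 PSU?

By conservation of dissolved salt,
Initial salt = 4,850,000×21.6 = 104,760,000
After stage 1: salt = 104,760,000 + 2,660,000×0.8 = 106,888,000; volume = 7,510,000 m³; S = 14.233 PSU
After stage 2: salt = 106,888,000 + 3,370,000×14.6 = 156,090,000; volume = 10,880,000 m³; S = 14.347 PSU
After stage 3: salt = 156,090,000 + 671,000×2.3 = 157,633,300; volume = 11,551,000 m³
S = 157,633,300 / 11,551,000 = 13.6467 PSU

13.6 PSU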